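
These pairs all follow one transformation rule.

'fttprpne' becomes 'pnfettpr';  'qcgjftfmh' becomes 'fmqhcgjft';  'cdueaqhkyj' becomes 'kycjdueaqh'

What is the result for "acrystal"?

The pattern: swap the first and last characters, then move the last 3 characters to the front (rotate right by 3).
For "acrystal" the result is "taalcrys".

taalcrys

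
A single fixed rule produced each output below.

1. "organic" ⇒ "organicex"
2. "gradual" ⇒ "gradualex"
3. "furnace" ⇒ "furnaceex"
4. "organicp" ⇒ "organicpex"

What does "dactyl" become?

In each case the input is transformed by: append "ex".
So "dactyl" becomes "dactylex".

dactylex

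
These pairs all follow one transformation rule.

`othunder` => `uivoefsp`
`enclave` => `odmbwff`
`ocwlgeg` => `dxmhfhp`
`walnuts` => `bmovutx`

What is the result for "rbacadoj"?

cbdbepks

Looking at the pairs, the operation is to move the first character to the end, then shift every letter 1 place forward in the alphabet (wrapping around).
Starting from "rbacadoj": after the first operation, "bacadojr"; after the second, "cbdbepks".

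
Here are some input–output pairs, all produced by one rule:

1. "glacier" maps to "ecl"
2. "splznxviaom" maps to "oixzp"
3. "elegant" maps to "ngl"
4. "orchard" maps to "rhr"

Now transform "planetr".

tnl

Rule — reverse the string, then keep every other character starting from the second (positions 2nd, 4th, 6th, ...).
Doing the same to "planetr": "tnl".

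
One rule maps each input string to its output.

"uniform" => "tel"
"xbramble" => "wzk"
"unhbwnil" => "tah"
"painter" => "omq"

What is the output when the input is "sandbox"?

rcw

The transformation: shift every letter 1 place backward in the alphabet (wrapping around), then keep one character in every 3, starting at position 1 (positions 1st, 4th, 7th, ...).
Working it through for "sandbox": intermediate "rzmcanw", final "rcw".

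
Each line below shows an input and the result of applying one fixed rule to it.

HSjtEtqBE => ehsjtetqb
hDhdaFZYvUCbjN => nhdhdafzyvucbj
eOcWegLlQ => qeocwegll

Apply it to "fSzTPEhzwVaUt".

What's happening: move the last character to the front, then convert every letter to lowercase.
On "fSzTPEhzwVaUt" that produces "tfsztpehzwvau".
(Check on "eOcWegLlQ": → "QeOcWegLl" → "qeocwegll" ✓)

tfsztpehzwvau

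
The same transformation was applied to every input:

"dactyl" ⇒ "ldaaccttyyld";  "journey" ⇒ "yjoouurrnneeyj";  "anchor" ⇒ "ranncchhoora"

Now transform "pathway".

ypaatthhwwaayp

Rule — double every character, then swap the first and last characters.
Working it through for "pathway": intermediate "ppaatthhwwaayy", final "ypaatthhwwaayp".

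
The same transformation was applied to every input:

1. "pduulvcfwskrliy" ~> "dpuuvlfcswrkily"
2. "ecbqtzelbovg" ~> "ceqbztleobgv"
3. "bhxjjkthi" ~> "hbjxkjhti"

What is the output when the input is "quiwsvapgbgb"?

In each case the input is transformed by: swap each adjacent pair of characters (1↔2, 3↔4, ...).
For "quiwsvapgbgb" the result is "uqwivspabgbg".

uqwivspabgbg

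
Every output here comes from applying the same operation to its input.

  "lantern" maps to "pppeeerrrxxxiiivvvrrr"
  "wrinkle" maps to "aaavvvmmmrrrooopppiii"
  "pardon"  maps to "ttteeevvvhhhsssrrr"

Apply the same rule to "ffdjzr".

Rule — repeat every character 3 times, then shift every letter 4 places forward in the alphabet (wrapping around).
Starting from "ffdjzr": after the first operation, "ffffffdddjjjzzzrrr"; after the second, "jjjjjjhhhnnndddvvv".

jjjjjjhhhnnndddvvv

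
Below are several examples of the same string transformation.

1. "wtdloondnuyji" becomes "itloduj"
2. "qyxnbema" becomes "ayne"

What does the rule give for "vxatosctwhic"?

cxtsth

The transformation: move the last character to the front, then keep every other character starting from the first (positions 1st, 3rd, 5th, ...).
Starting from "vxatosctwhic": after the first operation, "cvxatosctwhi"; after the second, "cxtsth".
(Check on "qyxnbema": → "aqyxnbem" → "ayne" ✓)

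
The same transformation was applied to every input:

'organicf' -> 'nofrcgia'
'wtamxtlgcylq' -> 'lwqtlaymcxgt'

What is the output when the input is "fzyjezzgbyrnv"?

Rule — take characters alternately from the front and the back (1st, last, 2nd, 2nd-last, ...), then move the last character to the front.
Starting from "fzyjezzgbyrnv": after the first operation, "fvznyrjyebzgz"; after the second, "zfvznyrjyebzg".

zfvznyrjyebzg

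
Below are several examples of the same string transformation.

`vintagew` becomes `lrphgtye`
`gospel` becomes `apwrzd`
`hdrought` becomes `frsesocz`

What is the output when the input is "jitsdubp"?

The pattern: shift every letter 11 places forward in the alphabet (wrapping around), then swap the front and back halves of the string.
On "jitsdubp": the first step gives "utedofma", and the second then gives "ofmauted".

ofmauted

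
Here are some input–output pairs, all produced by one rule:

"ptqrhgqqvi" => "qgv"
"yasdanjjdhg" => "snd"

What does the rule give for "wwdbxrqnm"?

The transformation: keep one character in every 3, starting at position 3 (positions 3rd, 6th, 9th, ...).
Doing the same to "wwdbxrqnm": "drm".

drm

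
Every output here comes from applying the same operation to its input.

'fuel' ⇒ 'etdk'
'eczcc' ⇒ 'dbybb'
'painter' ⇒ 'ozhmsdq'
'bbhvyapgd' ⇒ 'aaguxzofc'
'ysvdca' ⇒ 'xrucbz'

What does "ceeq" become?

bddp

The rule is to shift every letter 1 place backward in the alphabet (wrapping around).
So "ceeq" becomes "bddp".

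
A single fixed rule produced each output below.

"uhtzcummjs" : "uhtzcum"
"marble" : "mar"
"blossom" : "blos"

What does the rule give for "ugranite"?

ugran

The pattern: delete the last 3 characters.
So "ugranite" becomes "ugran".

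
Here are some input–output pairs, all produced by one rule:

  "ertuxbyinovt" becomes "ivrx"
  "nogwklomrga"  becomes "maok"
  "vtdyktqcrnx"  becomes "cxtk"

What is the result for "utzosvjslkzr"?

szts

Each output is the input with this applied: keep one character in every 3, starting at position 2 (positions 2nd, 5th, 8th, ...), then move the first 2 characters to the end (rotate left by 2).
Doing the same to "utzosvjslkzr": "szts".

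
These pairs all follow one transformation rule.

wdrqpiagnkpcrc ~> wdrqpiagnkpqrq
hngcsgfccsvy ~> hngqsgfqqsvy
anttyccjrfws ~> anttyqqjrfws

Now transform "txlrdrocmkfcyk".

txlrdroqmkfqyk

Looking at the pairs, the operation is to replace every "c" with "q".
Applying that to "txlrdrocmkfcyk" gives "txlrdroqmkfqyk".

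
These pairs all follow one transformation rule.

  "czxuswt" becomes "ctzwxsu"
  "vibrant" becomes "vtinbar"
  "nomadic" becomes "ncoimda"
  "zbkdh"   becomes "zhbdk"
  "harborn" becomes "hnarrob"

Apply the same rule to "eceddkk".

The rule is to take characters alternately from the front and the back (1st, last, 2nd, 2nd-last, ...).
On "eceddkk" that produces "ekckedd".

ekckedd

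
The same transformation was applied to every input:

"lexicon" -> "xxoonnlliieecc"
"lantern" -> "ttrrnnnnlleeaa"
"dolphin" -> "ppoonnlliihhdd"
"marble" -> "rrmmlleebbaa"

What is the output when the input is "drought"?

What's happening: double every character, then sort the characters into reverse alphabetical order.
Starting from "drought": after the first operation, "ddrroouugghhtt"; after the second, "uuttrroohhggdd".

uuttrroohhggdd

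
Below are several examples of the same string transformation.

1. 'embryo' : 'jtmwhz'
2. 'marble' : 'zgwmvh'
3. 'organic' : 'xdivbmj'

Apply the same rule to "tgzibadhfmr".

Looking at the pairs, the operation is to reverse the string, then shift every letter 5 places backward in the alphabet (wrapping around).
Applying both steps to "tgzibadhfmr": "rmfhdabizgt", then "mhacyvwdubo".

mhacyvwdubo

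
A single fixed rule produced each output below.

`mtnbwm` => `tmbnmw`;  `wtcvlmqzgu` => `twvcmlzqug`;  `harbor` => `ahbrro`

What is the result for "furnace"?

The rule is to swap each adjacent pair of characters (1↔2, 3↔4, ...).
Applying that to "furnace" gives "ufnrcae".

ufnrcae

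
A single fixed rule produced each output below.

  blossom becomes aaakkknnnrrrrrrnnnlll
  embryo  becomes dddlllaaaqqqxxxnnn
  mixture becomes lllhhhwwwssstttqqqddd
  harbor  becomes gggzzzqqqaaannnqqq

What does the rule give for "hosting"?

The transformation: repeat every character 3 times, then shift every letter 1 place backward in the alphabet (wrapping around).
Starting from "hosting": after the first operation, "hhhooossstttiiinnnggg"; after the second, "gggnnnrrrssshhhmmmfff".

gggnnnrrrssshhhmmmfff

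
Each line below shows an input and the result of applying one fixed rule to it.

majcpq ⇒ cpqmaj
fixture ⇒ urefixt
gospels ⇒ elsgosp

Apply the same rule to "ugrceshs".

shsugrce

The transformation: move the last 3 characters to the front (rotate right by 3).
Applying that to "ugrceshs" gives "shsugrce".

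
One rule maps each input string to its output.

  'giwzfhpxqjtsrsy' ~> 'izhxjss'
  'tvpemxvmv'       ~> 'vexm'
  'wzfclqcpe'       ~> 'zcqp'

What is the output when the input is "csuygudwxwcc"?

The transformation: keep every other character starting from the second (positions 2nd, 4th, 6th, ...).
Applying that to "csuygudwxwcc" gives "syuwwc".

syuwwc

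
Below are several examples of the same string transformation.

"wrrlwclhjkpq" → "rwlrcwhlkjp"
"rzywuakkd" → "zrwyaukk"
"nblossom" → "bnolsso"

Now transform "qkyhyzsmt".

The transformation: delete the last character, then swap each adjacent pair of characters (1↔2, 3↔4, ...).
For "qkyhyzsmt", step one produces "qkyhyzsm"; step two turns that into "kqhyzyms".
(Check on "wrrlwclhjkpq": → "wrrlwclhjkp" → "rwlrcwhlkjp" ✓)

kqhyzyms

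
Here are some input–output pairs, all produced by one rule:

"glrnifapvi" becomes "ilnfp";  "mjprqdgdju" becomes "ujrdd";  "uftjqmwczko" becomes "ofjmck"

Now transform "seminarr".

reia

Each output is the input with this applied: move the last character to the front, then keep every other character starting from the first (positions 1st, 3rd, 5th, ...).
For "seminarr", step one produces "rseminar"; step two turns that into "reia".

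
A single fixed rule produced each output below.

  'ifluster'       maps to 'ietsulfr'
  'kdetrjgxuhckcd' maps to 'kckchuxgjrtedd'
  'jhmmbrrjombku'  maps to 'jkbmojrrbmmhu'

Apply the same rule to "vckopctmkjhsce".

vcshjkmtcpokce

The pattern: swap the first and last characters, then reverse the string.
Applying that to "vckopctmkjhsce" gives "vcshjkmtcpokce".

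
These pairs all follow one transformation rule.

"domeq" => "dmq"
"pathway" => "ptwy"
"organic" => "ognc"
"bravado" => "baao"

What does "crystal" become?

The rule is to keep every other character starting from the first (positions 1st, 3rd, 5th, ...).
So "crystal" becomes "cytl".

cytl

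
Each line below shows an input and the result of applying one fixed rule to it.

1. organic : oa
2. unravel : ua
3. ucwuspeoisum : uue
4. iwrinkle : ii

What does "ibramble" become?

What's happening: keep one character in every 3, starting at position 1 (positions 1st, 4th, 7th, ...), then keep only the vowels.
Starting from "ibramble": after the first operation, "ial"; after the second, "ia".

ia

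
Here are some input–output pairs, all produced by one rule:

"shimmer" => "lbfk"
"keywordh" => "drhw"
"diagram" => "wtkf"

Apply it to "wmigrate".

pbkm

Rule — shift every letter 7 places backward in the alphabet (wrapping around), then keep every other character starting from the first (positions 1st, 3rd, 5th, ...).
Applying both steps to "wmigrate": "pfbzktmx", then "pbkm".
(Check on "shimmer": → "labffxk" → "lbfk" ✓)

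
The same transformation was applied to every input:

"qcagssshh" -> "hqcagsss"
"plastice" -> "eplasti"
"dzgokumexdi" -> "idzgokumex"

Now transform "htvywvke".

ehtvywv

What's happening: move the last 2 characters to the front (rotate right by 2), then delete the first character.
"htvywvke" → "kehtvywv" → "ehtvywv".
(Check on "plastice": → "ceplasti" → "eplasti" ✓)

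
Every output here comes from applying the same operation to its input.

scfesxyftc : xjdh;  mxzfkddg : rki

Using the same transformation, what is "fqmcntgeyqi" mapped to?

khlv

Looking at the pairs, the operation is to keep one character in every 3, starting at position 1 (positions 1st, 4th, 7th, ...), then shift every letter 5 places forward in the alphabet (wrapping around).
Working it through for "fqmcntgeyqi": intermediate "fcgq", final "khlv".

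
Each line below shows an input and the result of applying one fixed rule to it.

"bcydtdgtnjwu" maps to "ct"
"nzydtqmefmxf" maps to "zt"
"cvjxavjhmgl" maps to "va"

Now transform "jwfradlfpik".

wa

Rule — keep one character in every 3, starting at position 2 (positions 2nd, 5th, 8th, ...), then delete the last 2 characters.
Working it through for "jwfradlfpik": intermediate "wafk", final "wa".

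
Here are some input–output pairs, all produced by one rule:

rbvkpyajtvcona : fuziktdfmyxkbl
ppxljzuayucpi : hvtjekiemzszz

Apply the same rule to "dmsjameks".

ctkwoucnw

The pattern: move the first 2 characters to the end (rotate left by 2), then shift every letter 10 places forward in the alphabet (wrapping around).
Applying both steps to "dmsjameks": "sjameksdm", then "ctkwoucnw".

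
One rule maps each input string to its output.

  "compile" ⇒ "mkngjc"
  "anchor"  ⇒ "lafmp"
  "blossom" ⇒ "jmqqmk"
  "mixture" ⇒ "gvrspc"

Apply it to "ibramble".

zpykzjc

The transformation: delete the first character, then shift every letter 2 places backward in the alphabet (wrapping around).
On "ibramble": the first step gives "bramble", and the second then gives "zpykzjc".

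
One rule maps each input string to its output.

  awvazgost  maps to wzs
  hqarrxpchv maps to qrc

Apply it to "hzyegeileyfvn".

The pattern: keep one character in every 3, starting at position 2 (positions 2nd, 5th, 8th, ...).
For "hzyegeileyfvn" the result is "zglf".

zglf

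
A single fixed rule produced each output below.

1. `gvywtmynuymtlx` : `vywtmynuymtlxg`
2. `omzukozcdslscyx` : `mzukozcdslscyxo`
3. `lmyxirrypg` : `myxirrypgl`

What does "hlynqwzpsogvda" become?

Each output is the input with this applied: move the first character to the end.
So "hlynqwzpsogvda" becomes "lynqwzpsogvdah".

lynqwzpsogvdah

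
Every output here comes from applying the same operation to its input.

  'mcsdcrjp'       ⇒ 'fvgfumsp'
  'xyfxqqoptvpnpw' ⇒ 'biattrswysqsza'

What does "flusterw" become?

Looking at the pairs, the operation is to move the first character to the end, then shift every letter 3 places forward in the alphabet (wrapping around).
Applying both steps to "flusterw": "lusterwf", then "oxvwhuzi".

oxvwhuzi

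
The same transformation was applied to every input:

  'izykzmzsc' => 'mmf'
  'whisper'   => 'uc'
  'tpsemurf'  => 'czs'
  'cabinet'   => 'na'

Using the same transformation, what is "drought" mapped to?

et

Each output is the input with this applied: shift every letter 13 places forward in the alphabet (wrapping around) — i.e. ROT13, then keep one character in every 3, starting at position 2 (positions 2nd, 5th, 8th, ...).
Starting from "drought": after the first operation, "qebhtug"; after the second, "et".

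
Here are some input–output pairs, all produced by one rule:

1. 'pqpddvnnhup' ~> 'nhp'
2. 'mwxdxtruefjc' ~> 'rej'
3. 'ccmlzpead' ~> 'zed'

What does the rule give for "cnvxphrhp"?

The pattern: keep every other character starting from the first (positions 1st, 3rd, 5th, ...), then keep only the last 3 characters.
For "cnvxphrhp", step one produces "cvprp"; step two turns that into "prp".

prp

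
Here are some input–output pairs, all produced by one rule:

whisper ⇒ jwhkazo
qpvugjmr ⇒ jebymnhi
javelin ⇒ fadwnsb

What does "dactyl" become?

dqlusv

Rule — shift every letter 8 places backward in the alphabet (wrapping around), then reverse the string.
"dactyl" → "vsulqd" → "dqlusv".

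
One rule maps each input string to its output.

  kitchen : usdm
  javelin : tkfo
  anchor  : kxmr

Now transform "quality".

Each output is the input with this applied: shift every letter 10 places forward in the alphabet (wrapping around), then keep only the first 4 characters.
On "quality" that produces "aekv".

aekv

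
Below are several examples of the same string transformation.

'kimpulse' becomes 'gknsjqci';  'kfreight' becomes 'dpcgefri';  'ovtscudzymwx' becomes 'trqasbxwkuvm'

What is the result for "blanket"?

In each case the input is transformed by: shift every letter 2 places backward in the alphabet (wrapping around), then move the first character to the end.
Working it through for "blanket": intermediate "zjylicr", final "jylicrz".

jylicrz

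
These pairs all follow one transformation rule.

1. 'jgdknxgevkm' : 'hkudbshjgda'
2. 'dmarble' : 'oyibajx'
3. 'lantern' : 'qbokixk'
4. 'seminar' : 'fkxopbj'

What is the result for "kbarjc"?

ogzhyx

The pattern: move the first 3 characters to the end (rotate left by 3), then shift every letter 3 places backward in the alphabet (wrapping around).
For "kbarjc", step one produces "rjckba"; step two turns that into "ogzhyx".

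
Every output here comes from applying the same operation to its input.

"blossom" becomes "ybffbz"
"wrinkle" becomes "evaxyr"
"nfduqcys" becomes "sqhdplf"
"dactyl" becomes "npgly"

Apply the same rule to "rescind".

The pattern: delete the first character, then shift every letter 13 places forward in the alphabet (wrapping around) — i.e. ROT13.
On "rescind": the first step gives "escind", and the second then gives "rfpvaq".

rfpvaq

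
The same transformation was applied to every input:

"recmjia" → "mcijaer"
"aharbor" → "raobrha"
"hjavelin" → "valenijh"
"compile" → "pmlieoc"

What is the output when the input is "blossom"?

What's happening: swap each adjacent pair of characters (1↔2, 3↔4, ...), then move the first 2 characters to the end (rotate left by 2).
Starting from "blossom": after the first operation, "lbsoosm"; after the second, "soosmlb".

soosmlb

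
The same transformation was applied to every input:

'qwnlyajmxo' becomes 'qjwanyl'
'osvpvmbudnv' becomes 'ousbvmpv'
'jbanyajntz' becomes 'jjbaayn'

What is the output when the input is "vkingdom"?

vgkni

Each output is the input with this applied: delete the last 3 characters, then take characters alternately from the front and the back (1st, last, 2nd, 2nd-last, ...).
For "vkingdom", step one produces "vking"; step two turns that into "vgkni".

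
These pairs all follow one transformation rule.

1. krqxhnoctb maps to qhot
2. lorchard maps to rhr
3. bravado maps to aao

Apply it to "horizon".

The transformation: keep every other character starting from the first (positions 1st, 3rd, 5th, ...), then delete the first character.
For "horizon", step one produces "hrzn"; step two turns that into "rzn".

rzn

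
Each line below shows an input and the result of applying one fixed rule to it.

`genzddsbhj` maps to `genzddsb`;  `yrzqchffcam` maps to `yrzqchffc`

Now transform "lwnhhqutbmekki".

lwnhhqutbmek

Each output is the input with this applied: delete the last 2 characters.
On "lwnhhqutbmekki" that produces "lwnhhqutbmek".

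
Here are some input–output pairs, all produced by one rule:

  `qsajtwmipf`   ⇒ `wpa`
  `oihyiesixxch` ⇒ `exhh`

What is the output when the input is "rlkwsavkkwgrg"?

akrk

The pattern: keep one character in every 3, starting at position 3 (positions 3rd, 6th, 9th, ...), then move the first character to the end.
Working it through for "rlkwsavkkwgrg": intermediate "kakr", final "akrk".
(Check on "oihyiesixxch": → "hexh" → "exhh" ✓)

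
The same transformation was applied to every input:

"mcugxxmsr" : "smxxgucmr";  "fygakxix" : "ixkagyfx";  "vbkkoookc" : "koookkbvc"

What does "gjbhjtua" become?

What's happening: move the last character to the front, then reverse the string.
Working it through for "gjbhjtua": intermediate "agjbhjtu", final "utjhbjga".

utjhbjga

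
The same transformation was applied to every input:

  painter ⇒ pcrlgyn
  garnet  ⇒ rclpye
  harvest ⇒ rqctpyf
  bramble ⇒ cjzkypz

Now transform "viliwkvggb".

What's happening: reverse the string, then shift every letter 2 places backward in the alphabet (wrapping around).
"viliwkvggb" → "bggvkwiliv" → "zeetiugjgt".

zeetiugjgt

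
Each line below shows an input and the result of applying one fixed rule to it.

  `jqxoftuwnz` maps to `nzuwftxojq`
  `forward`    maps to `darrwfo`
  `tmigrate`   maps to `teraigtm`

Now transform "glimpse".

epsimgl

Each output is the input with this applied: swap each adjacent pair of characters (1↔2, 3↔4, ...), then reverse the string.
"glimpse" → "lgmispe" → "epsimgl".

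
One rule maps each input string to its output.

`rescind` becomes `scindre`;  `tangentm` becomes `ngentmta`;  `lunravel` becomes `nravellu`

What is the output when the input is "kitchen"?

Each output is the input with this applied: move the first 2 characters to the end (rotate left by 2).
For "kitchen" the result is "tchenki".

tchenki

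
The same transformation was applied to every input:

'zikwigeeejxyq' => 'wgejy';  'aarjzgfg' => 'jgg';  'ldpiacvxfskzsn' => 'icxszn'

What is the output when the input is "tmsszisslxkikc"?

Each output is the input with this applied: delete the first 2 characters, then keep every other character starting from the second (positions 2nd, 4th, 6th, ...).
Applying both steps to "tmsszisslxkikc": "sszisslxkikc", then "sisxic".

sisxic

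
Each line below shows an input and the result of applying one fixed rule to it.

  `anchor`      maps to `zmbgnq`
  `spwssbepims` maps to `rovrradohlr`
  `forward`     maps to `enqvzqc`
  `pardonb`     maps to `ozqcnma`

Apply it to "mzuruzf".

Rule — shift every letter 1 place backward in the alphabet (wrapping around).
Doing the same to "mzuruzf": "lytqtye".

lytqtye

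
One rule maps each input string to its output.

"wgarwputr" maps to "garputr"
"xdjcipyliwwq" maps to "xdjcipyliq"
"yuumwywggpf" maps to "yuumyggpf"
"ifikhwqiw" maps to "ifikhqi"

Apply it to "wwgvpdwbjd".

gvpdbjd

Rule — remove every "w".
"wwgvpdwbjd" → "gvpdbjd".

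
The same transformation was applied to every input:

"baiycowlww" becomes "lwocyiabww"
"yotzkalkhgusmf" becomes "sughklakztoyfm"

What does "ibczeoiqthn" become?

tqioezcbinh

Looking at the pairs, the operation is to move the last 2 characters to the front (rotate right by 2), then reverse the string.
"ibczeoiqthn" → "hnibczeoiqt" → "tqioezcbinh".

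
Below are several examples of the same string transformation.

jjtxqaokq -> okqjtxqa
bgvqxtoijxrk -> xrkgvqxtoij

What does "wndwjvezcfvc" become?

Each output is the input with this applied: delete the first character, then move the last 3 characters to the front (rotate right by 3).
Working it through for "wndwjvezcfvc": intermediate "ndwjvezcfvc", final "fvcndwjvezc".
(Check on "bgvqxtoijxrk": → "gvqxtoijxrk" → "xrkgvqxtoij" ✓)

fvcndwjvezc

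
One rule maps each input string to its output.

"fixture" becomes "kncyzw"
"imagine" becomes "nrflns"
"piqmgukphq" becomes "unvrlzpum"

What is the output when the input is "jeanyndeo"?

ojfsdsij

The rule is to shift every letter 5 places forward in the alphabet (wrapping around), then delete the last character.
Working it through for "jeanyndeo": intermediate "ojfsdsijt", final "ojfsdsij".
(Check on "imagine": → "nrflnsj" → "nrflns" ✓)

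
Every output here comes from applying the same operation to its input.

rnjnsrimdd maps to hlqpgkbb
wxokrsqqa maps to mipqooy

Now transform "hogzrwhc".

The rule is to shift every letter 2 places backward in the alphabet (wrapping around), then delete the first 2 characters.
On "hogzrwhc" that produces "expufa".
(Check on "rnjnsrimdd": → "plhlqpgkbb" → "hlqpgkbb" ✓)

expufa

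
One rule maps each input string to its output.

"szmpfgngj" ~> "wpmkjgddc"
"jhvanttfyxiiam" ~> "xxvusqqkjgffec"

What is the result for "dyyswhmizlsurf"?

The rule is to shift every letter 3 places backward in the alphabet (wrapping around), then sort the characters into reverse alphabetical order.
So "dyyswhmizlsurf" becomes "wvvtrppojifeca".
(Check on "jhvanttfyxiiam": → "gesxkqqcvuffxj" → "xxvusqqkjgffec" ✓)

wvvtrppojifeca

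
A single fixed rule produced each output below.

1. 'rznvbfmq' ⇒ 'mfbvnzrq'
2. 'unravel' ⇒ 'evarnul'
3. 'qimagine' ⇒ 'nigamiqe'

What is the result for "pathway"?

Each output is the input with this applied: reverse the string, then move the first character to the end.
On "pathway" that produces "awhtapy".
(Check on "qimagine": → "enigamiq" → "nigamiqe" ✓)

awhtapy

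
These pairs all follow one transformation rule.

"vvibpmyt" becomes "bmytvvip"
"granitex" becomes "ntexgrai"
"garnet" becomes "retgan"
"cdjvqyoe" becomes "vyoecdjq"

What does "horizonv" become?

ionvhorz

In each case the input is transformed by: swap the front and back halves of the string, then swap the first and last characters.
Applying both steps to "horizonv": "zonvhori", then "ionvhorz".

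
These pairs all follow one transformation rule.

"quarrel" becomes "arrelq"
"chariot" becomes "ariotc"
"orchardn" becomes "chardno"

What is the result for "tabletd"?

bletdt

In each case the input is transformed by: move the first character to the end, then delete the first character.
Working it through for "tabletd": intermediate "abletdt", final "bletdt".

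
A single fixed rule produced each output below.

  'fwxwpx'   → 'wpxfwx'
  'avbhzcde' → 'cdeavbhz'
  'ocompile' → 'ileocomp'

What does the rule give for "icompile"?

Rule — move the last 3 characters to the front (rotate right by 3).
For "icompile" the result is "ileicomp".

ileicomp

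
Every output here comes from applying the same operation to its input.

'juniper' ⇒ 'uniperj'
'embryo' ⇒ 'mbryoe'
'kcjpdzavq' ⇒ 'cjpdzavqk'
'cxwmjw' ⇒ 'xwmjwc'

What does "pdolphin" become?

Each output is the input with this applied: move the first character to the end.
Doing the same to "pdolphin": "dolphinp".

dolphinp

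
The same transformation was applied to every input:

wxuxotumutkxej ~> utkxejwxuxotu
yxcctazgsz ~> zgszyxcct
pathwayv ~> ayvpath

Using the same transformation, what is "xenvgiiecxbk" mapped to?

ecxbkxenvgi

What's happening: swap the front and back halves of the string, then delete the first character.
On "xenvgiiecxbk": the first step gives "iecxbkxenvgi", and the second then gives "ecxbkxenvgi".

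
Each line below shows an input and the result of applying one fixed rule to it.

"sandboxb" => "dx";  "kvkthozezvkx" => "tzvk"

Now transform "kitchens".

cn

The rule is to move the first character to the end, then keep one character in every 3, starting at position 3 (positions 3rd, 6th, 9th, ...).
"kitchens" → "itchensk" → "cn".
(Check on "kvkthozezvkx": → "vkthozezvkxk" → "tzvk" ✓)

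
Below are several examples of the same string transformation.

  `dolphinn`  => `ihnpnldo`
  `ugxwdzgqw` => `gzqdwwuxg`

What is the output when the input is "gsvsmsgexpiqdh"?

The transformation: move the last 3 characters to the front (rotate right by 3), then take characters alternately from the front and the back (1st, last, 2nd, 2nd-last, ...).
Applying both steps to "gsvsmsgexpiqdh": "qdhgsvsmsgexpi", then "qidphxgesgvssm".
(Check on "ugxwdzgqw": → "gqwugxwdz" → "gzqdwwuxg" ✓)

qidphxgesgvssm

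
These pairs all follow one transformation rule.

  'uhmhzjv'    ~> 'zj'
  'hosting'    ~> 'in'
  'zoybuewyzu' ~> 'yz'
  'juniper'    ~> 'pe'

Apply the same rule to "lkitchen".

he

Rule — move the last 3 characters to the front (rotate right by 3), then keep only the first 2 characters.
Starting from "lkitchen": after the first operation, "henlkitc"; after the second, "he".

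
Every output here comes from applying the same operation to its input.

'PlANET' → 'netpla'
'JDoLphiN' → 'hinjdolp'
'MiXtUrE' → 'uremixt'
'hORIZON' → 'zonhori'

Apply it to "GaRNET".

netgar

Each output is the input with this applied: move the last 3 characters to the front (rotate right by 3), then convert every letter to lowercase.
Doing the same to "GaRNET": "netgar".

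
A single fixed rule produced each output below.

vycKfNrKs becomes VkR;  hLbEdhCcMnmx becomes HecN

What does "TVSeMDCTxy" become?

What's happening: keep one character in every 3, starting at position 1 (positions 1st, 4th, 7th, ...), then flip the case of every letter.
For "TVSeMDCTxy", step one produces "TeCy"; step two turns that into "tEcY".

tEcY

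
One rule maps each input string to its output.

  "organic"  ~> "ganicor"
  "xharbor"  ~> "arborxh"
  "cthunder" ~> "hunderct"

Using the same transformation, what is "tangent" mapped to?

ngentta

In each case the input is transformed by: move the first 2 characters to the end (rotate left by 2).
Applying that to "tangent" gives "ngentta".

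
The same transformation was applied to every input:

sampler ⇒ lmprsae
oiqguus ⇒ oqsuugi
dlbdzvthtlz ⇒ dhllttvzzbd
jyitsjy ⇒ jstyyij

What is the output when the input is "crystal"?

lrstyac

What's happening: sort the characters into alphabetical order, then move the first 2 characters to the end (rotate left by 2).
"crystal" → "aclrsty" → "lrstyac".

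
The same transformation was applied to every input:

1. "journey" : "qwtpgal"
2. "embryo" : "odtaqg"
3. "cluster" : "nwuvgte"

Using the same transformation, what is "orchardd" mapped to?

What's happening: move the first character to the end, then shift every letter 2 places forward in the alphabet (wrapping around).
"orchardd" → "rcharddo" → "tejctffq".

tejctffq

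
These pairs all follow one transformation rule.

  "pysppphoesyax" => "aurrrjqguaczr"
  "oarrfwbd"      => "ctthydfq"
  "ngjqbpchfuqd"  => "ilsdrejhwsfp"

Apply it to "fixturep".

Each output is the input with this applied: shift every letter 2 places forward in the alphabet (wrapping around), then move the first character to the end.
On "fixturep": the first step gives "hkzvwtgr", and the second then gives "kzvwtgrh".

kzvwtgrh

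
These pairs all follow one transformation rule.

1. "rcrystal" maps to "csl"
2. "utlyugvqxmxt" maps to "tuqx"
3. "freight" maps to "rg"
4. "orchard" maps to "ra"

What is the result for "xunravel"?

Looking at the pairs, the operation is to keep one character in every 3, starting at position 2 (positions 2nd, 5th, 8th, ...).
On "xunravel" that produces "ual".

ual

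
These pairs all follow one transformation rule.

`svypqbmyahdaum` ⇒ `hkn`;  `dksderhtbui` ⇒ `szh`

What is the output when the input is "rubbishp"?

The pattern: shift every letter 11 places backward in the alphabet (wrapping around), then keep only the first 3 characters.
Applying both steps to "rubbishp": "gjqqxhwe", then "gjq".

gjq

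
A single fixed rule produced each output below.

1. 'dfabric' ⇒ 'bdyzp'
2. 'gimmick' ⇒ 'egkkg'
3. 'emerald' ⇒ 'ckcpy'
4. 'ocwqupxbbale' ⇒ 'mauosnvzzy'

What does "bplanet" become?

The transformation: delete the last 2 characters, then shift every letter 2 places backward in the alphabet (wrapping around).
For "bplanet", step one produces "bplan"; step two turns that into "znjyl".
(Check on "emerald": → "emera" → "ckcpy" ✓)

znjyl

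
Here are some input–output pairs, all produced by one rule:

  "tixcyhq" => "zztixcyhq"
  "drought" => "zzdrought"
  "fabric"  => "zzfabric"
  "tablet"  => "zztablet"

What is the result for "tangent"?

zztangent

Each output is the input with this applied: prepend "zz".
Applying that to "tangent" gives "zztangent".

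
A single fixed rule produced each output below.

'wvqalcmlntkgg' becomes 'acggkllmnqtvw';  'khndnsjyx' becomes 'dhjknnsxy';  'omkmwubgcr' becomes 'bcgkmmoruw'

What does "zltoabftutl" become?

abfllotttuz

Each output is the input with this applied: sort the characters into alphabetical order.
Doing the same to "zltoabftutl": "abfllotttuz".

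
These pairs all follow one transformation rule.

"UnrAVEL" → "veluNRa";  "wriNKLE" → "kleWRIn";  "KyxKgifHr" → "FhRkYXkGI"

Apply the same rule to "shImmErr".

What's happening: move the last 3 characters to the front (rotate right by 3), then flip the case of every letter.
So "shImmErr" becomes "eRRSHiMM".

eRRSHiMM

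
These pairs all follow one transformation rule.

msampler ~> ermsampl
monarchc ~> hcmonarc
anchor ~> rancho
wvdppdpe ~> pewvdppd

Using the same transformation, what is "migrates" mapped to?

esmigrat

In each case the input is transformed by: swap the front and back halves of the string, then move the first 2 characters to the end (rotate left by 2).
For "migrates", step one produces "atesmigr"; step two turns that into "esmigrat".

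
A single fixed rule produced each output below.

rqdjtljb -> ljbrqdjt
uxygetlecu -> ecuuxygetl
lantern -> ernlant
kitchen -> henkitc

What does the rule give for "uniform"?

ormunif

Each output is the input with this applied: move the last 3 characters to the front (rotate right by 3).
For "uniform" the result is "ormunif".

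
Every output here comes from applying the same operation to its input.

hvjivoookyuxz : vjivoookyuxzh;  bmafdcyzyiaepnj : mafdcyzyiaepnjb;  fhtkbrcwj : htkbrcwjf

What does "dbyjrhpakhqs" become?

What's happening: move the first character to the end.
On "dbyjrhpakhqs" that produces "byjrhpakhqsd".

byjrhpakhqsd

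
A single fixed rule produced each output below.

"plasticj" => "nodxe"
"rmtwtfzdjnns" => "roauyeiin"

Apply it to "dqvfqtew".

Rule — delete the first 3 characters, then shift every letter 5 places backward in the alphabet (wrapping around).
Working it through for "dqvfqtew": intermediate "fqtew", final "alozr".

alozr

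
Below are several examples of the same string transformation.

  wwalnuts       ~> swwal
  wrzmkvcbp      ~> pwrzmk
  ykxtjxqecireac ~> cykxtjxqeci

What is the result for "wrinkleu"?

In each case the input is transformed by: move the last character to the front, then delete the last 3 characters.
Working it through for "wrinkleu": intermediate "uwrinkle", final "uwrin".

uwrin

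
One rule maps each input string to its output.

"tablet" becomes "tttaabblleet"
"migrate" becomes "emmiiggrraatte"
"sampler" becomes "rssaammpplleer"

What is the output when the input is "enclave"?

What's happening: double every character, then move the last character to the front.
On "enclave": the first step gives "eennccllaavvee", and the second then gives "eeennccllaavve".

eeennccllaavve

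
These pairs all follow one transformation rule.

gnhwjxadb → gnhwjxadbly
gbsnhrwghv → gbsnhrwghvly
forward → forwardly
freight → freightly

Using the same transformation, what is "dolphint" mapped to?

dolphintly

In each case the input is transformed by: append "ly".
Applying that to "dolphint" gives "dolphintly".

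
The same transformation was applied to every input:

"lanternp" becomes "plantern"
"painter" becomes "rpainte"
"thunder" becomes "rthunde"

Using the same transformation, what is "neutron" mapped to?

Looking at the pairs, the operation is to move the last character to the front.
So "neutron" becomes "nneutro".

nneutro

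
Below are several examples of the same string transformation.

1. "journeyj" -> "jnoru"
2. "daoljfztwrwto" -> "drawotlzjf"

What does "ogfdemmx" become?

Looking at the pairs, the operation is to delete the last 3 characters, then take characters alternately from the front and the back (1st, last, 2nd, 2nd-last, ...).
"ogfdemmx" → "ogfde" → "oegdf".

oegdf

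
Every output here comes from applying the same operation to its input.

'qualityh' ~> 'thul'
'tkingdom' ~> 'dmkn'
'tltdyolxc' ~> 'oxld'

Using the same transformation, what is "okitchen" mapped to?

The rule is to keep every other character starting from the second (positions 2nd, 4th, 6th, ...), then move the first 2 characters to the end (rotate left by 2).
Working it through for "okitchen": intermediate "kthn", final "hnkt".

hnkt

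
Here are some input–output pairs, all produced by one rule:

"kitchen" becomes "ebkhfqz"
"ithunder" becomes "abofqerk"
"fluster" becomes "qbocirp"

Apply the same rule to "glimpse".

Each output is the input with this applied: move the last 3 characters to the front (rotate right by 3), then shift every letter 3 places backward in the alphabet (wrapping around).
Working it through for "glimpse": intermediate "pseglim", final "mpbdifj".

mpbdifj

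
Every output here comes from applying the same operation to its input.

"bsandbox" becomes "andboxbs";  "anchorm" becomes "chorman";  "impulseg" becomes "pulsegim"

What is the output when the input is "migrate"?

gratemi

In each case the input is transformed by: move the first 2 characters to the end (rotate left by 2).
"migrate" → "gratemi".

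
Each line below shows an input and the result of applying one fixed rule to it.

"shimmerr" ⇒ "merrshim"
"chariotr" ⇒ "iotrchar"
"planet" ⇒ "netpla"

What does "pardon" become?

The pattern: swap the front and back halves of the string.
Applying that to "pardon" gives "donpar".

donpar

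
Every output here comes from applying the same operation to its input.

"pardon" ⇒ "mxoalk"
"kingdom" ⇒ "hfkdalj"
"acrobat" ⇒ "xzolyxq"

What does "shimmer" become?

pefjjbo

In each case the input is transformed by: shift every letter 3 places backward in the alphabet (wrapping around).
Applying that to "shimmer" gives "pefjjbo".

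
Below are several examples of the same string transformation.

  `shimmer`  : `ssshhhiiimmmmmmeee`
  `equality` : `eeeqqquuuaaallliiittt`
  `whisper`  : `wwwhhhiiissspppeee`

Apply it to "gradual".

gggrrraaaddduuuaaa

Each output is the input with this applied: delete the last character, then repeat every character 3 times.
Working it through for "gradual": intermediate "gradua", final "gggrrraaaddduuuaaa".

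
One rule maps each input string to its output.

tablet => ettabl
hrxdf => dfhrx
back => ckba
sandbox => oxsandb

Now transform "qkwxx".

xxqkw

The pattern: move the last 2 characters to the front (rotate right by 2).
So "qkwxx" becomes "xxqkw".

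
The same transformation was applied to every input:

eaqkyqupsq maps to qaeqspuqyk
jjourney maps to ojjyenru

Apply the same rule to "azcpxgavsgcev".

czavecgsvagxp

What's happening: reverse the string, then move the last 3 characters to the front (rotate right by 3).
For "azcpxgavsgcev", step one produces "vecgsvagxpcza"; step two turns that into "czavecgsvagxp".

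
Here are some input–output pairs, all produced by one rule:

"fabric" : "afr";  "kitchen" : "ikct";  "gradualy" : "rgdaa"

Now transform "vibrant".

ivrb

Each output is the input with this applied: swap each adjacent pair of characters (1↔2, 3↔4, ...), then delete the last 3 characters.
On "vibrant": the first step gives "ivrbnat", and the second then gives "ivrb".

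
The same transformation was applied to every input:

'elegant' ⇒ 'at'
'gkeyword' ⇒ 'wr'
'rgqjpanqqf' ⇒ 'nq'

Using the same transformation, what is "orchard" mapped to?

In each case the input is transformed by: keep every other character starting from the first (positions 1st, 3rd, 5th, ...), then keep only the last 2 characters.
"orchard" → "ocad" → "ad".
(Check on "rgqjpanqqf": → "rqpnq" → "nq" ✓)

ad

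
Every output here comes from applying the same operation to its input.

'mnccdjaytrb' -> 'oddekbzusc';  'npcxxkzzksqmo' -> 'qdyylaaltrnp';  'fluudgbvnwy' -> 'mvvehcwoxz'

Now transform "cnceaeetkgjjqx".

In each case the input is transformed by: delete the first character, then shift every letter 1 place forward in the alphabet (wrapping around).
Working it through for "cnceaeetkgjjqx": intermediate "nceaeetkgjjqx", final "odfbffulhkkry".

odfbffulhkkry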